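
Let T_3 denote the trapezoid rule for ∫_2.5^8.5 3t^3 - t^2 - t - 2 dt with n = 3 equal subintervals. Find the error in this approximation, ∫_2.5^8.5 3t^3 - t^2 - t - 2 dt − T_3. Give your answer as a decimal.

-194

Exact integral: ∫_2.5^8.5 f(t) dt = 3641.25.
T_3 = 3835.25.
Error = 3641.25 − 3835.25 = -194.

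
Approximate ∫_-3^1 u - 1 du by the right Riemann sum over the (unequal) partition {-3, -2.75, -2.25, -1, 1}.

Subinterval widths: 0.25, 0.5, 1.25, 2.
Right endpoints: -2.75, -2.25, -1, 1.
f(-2.75) = -3.75, f(-2.25) = -3.25, f(-1) = -2, f(1) = 0.
Sum = Σ Δu_i · f(u_i).
Sum = -5.0625.

-5.0625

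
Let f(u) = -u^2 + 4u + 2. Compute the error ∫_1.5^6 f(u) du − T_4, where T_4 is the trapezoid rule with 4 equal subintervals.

0.94921875

Exact integral: ∫_1.5^6 f(u) du = 5.625.
T_4 = 4.67578125.
Error = 5.625 − 4.67578125 = 0.94921875.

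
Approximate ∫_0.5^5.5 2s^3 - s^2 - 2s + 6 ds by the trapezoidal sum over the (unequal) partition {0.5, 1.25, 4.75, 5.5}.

525.953125

Subinterval widths: 0.75, 3.5, 0.75.
f(0.5) = 5, f(1.25) = 5.84375, f(4.75) = 188.28125, f(5.5) = 297.5.
On each subinterval the trapezoid contributes (Δs_i/2)·[f(s_{i-1}) + f(s_i)].
Sum = 525.953125.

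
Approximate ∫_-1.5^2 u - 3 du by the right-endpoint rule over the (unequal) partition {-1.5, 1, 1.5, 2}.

Subinterval widths: 2.5, 0.5, 0.5.
Right endpoints: 1, 1.5, 2.
f(1) = -2, f(1.5) = -1.5, f(2) = -1.
Sum = Σ Δu_i · f(u_i).
Sum = -6.25.

-6.25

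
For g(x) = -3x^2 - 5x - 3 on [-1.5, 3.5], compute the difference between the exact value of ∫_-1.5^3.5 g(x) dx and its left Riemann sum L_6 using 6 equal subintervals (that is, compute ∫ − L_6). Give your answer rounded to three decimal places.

-21.181

Exact integral: ∫_-1.5^3.5 g(x) dx = -86.25.
L_6 ≈ -65.06944.
Error ≈ -86.25 − (-65.06944) ≈ -21.181.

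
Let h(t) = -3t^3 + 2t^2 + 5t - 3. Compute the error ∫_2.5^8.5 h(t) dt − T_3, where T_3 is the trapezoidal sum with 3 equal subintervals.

190

Exact integral: ∫_2.5^8.5 h(t) dt = -3339.75.
T_3 = -3529.75.
Error = -3339.75 − (-3529.75) = 190.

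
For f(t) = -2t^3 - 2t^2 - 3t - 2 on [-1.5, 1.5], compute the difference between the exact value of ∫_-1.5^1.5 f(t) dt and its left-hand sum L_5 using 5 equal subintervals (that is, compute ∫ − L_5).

-6.39

Exact integral: ∫_-1.5^1.5 f(t) dt = -10.5.
L_5 = -4.11.
Error = -10.5 − (-4.11) = -6.39.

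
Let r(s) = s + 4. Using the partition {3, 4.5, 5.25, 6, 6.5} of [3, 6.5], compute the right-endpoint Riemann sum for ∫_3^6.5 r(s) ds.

32.4375

Subinterval widths: 1.5, 0.75, 0.75, 0.5.
Right endpoints: 4.5, 5.25, 6, 6.5.
r(4.5) = 8.5, r(5.25) = 9.25, r(6) = 10, r(6.5) = 10.5.
Sum = Σ Δs_i · r(s_i).
Sum = 32.4375.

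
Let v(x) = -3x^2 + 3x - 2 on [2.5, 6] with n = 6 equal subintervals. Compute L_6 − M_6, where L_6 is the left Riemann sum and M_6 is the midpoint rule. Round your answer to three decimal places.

L_6 ≈ -140.37674.
M_6 ≈ -162.45226.
L_6 − M_6 ≈ 22.076.

22.076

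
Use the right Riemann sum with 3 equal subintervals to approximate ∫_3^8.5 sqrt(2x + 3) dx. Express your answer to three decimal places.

Δx = (8.5 − 3)/3 = 11/6.
Right endpoints: 29/6, 20/3, 8.5.
f(29/6) ≈ 3.559, f(20/3) ≈ 4.041, f(8.5) ≈ 4.472.
Sum = Δx · [f(29/6) + f(20/3) + f(8.5)].
Sum ≈ 22.133.

22.133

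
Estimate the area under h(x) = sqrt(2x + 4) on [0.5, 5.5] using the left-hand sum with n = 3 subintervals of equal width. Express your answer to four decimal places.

Δx = (5.5 − 0.5)/3 = 5/3.
Left endpoints: 0.5, 13/6, 23/6.
h(0.5) ≈ 2.2361, h(13/6) ≈ 2.8868, h(23/6) ≈ 3.4157.
Sum = Δx · [h(0.5) + h(13/6) + h(23/6)].
Sum ≈ 14.2308.

14.2308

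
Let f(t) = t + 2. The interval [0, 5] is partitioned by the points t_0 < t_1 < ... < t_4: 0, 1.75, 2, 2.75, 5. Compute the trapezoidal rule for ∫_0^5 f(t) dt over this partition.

22.5

Subinterval widths: 1.75, 0.25, 0.75, 2.25.
f(0) = 2, f(1.75) = 3.75, f(2) = 4, f(2.75) = 4.75, f(5) = 7.
On each subinterval the trapezoid contributes (Δt_i/2)·[f(t_{i-1}) + f(t_i)].
Sum = 22.5.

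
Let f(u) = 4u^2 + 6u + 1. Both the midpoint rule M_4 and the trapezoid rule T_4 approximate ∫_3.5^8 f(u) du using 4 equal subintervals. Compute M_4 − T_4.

M_4 = 783.3515625.
T_4 = 789.046875.
M_4 − T_4 = -5.6953125.

-5.6953125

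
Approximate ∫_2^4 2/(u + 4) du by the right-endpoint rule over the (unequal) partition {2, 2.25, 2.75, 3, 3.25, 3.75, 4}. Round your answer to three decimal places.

0.560

Subinterval widths: 0.25, 0.5, 0.25, 0.25, 0.5, 0.25.
Right endpoints: 2.25, 2.75, 3, 3.25, 3.75, 4.
f(2.25) = 0.32, f(2.75) = 8/27, f(3) = 2/7, f(3.25) = 8/29, f(3.75) = 8/31, f(4) = 0.25.
Sum = Σ Δu_i · f(u_i).
Sum ≈ 0.560.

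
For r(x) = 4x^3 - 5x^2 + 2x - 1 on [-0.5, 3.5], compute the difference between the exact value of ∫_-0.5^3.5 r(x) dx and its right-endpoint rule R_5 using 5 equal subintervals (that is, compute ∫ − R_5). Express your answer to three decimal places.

Exact integral: ∫_-0.5^3.5 r(x) dx ≈ 86.33333.
R_5 = 139.88.
Error ≈ 86.33333 − 139.88 ≈ -53.547.

-53.547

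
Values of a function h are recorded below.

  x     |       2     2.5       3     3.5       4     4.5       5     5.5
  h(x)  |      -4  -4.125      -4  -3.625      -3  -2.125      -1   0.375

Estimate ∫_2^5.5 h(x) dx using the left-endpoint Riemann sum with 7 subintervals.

Δx = 0.5.
Sum = 0.5·[(-4) + (-4.125) + (-4) + (-3.625) + (-3) + (-2.125) + (-1)] = -10.9375.

-10.9375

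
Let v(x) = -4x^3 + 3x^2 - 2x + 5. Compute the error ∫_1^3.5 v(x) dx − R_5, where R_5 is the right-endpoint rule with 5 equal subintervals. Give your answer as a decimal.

37.1875

Exact integral: ∫_1^3.5 v(x) dx = -105.9375.
R_5 = -143.125.
Error = -105.9375 − (-143.125) = 37.1875.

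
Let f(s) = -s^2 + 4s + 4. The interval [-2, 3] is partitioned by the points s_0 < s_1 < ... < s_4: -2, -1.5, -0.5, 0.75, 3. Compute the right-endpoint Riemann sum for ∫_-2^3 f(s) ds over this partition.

Subinterval widths: 0.5, 1, 1.25, 2.25.
Right endpoints: -1.5, -0.5, 0.75, 3.
f(-1.5) = -4.25, f(-0.5) = 1.75, f(0.75) = 6.4375, f(3) = 7.
Sum = Σ Δs_i · f(s_i).
Sum = 23.421875.

23.421875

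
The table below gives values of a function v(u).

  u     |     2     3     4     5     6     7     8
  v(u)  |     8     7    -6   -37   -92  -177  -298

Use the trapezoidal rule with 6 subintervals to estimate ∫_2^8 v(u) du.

-450

Δu = 1.
T_6 = (1/2)·[8 + 2·7 + 2·(-6) + 2·(-37) + 2·(-92) + 2·(-177) + (-298)] = -450.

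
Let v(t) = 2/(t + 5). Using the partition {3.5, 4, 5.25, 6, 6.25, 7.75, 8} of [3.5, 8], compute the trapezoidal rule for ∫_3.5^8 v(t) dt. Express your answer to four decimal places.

0.8513

Subinterval widths: 0.5, 1.25, 0.75, 0.25, 1.5, 0.25.
v(3.5) = 4/17, v(4) = 2/9, v(5.25) = 8/41, v(6) = 2/11, v(6.25) = 8/45, v(7.75) = 8/51, v(8) = 2/13.
On each subinterval the trapezoid contributes (Δt_i/2)·[v(t_{i-1}) + v(t_i)].
Sum ≈ 0.8513.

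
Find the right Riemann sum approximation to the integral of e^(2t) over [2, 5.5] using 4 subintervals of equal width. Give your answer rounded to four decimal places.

Δt = (5.5 − 2)/4 = 0.875.
Right endpoints: 2.875, 3.75, 4.625, 5.5.
f(2.875) ≈ 314.1907, f(3.75) ≈ 1808.0424, f(4.625) ≈ 10404.5657, f(5.5) ≈ 59874.1417.
Sum = Δt · [f(2.875) + f(3.75) + f(4.625) + f(5.5)].
Sum ≈ 63350.8229.

63350.8229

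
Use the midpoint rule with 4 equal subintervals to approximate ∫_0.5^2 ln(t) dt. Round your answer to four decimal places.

Δt = (2 − 0.5)/4 = 0.375.
Midpoints: 0.6875, 1.0625, 1.4375, 1.8125.
f(0.6875) ≈ -0.3747, f(1.0625) ≈ 0.0606, f(1.4375) ≈ 0.3629, f(1.8125) ≈ 0.5947.
Sum = Δt · [f(0.6875) + f(1.0625) + f(1.4375) + f(1.8125)].
Sum ≈ 0.2413.

0.2413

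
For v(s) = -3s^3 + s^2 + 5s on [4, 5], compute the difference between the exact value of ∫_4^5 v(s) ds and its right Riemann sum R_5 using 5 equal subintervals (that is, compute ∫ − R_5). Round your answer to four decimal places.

Exact integral: ∫_4^5 v(s) ds ≈ -233.916667.
R_5 = -251.08.
Error ≈ -233.916667 − (-251.08) ≈ 17.1633.

17.1633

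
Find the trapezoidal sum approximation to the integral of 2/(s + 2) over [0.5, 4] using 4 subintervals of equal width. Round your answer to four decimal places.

1.7676

Δs = (4 − 0.5)/4 = 0.875.
f(0.5) = 0.8, f(1.375) = 16/27, f(2.25) = 8/17, f(3.125) = 16/41, f(4) = 1/3.
T_4 = (Δs/2)·[f(s_0) + 2f(s_1) + 2f(s_2) + 2f(s_3) + f(s_4)].
Sum ≈ 1.7676.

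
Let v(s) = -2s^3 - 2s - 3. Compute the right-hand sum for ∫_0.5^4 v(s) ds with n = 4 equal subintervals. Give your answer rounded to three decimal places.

Δs = (4 − 0.5)/4 = 0.875.
Right endpoints: 1.375, 2.25, 3.125, 4.
v(1.375) = -10.94921875, v(2.25) = -30.28125, v(3.125) = -70.28515625, v(4) = -139.
Sum = Δs · [v(1.375) + v(2.25) + v(3.125) + v(4)].
Sum ≈ -219.201.

-219.201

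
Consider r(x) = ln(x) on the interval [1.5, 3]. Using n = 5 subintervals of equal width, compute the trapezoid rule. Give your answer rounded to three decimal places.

Δx = (3 − 1.5)/5 = 0.3.
r(1.5) ≈ 0.405, r(1.8) ≈ 0.588, r(2.1) ≈ 0.742, r(2.4) ≈ 0.875, r(2.7) ≈ 0.993, r(3) ≈ 1.099.
T_5 = (Δx/2)·[r(x_0) + 2r(x_1) + ... + 2r(x_{4}) + r(x_5)].
Sum ≈ 1.185.

1.185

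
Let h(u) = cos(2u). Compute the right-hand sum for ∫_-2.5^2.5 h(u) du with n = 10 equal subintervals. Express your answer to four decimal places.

Δu = (2.5 − (-2.5))/10 = 0.5.
Right endpoints: -2, -1.5, -1, -0.5, 0, 0.5, 1, 1.5, 2, 2.5.
h(-2) ≈ -0.6536, h(-1.5) ≈ -0.9900, h(-1) ≈ -0.4161, h(-0.5) ≈ 0.5403, h(0) ≈ 1.0000, h(0.5) ≈ 0.5403, h(1) ≈ -0.4161, h(1.5) ≈ -0.9900, h(2) ≈ -0.6536, h(2.5) ≈ 0.2837.
Sum = Δu · [h(-2) + h(-1.5) + h(-1) + ...].
Sum ≈ -0.8776.

-0.8776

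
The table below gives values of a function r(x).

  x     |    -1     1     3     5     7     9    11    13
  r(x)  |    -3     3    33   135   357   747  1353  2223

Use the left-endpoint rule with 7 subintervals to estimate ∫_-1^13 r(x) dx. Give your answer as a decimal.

Δx = 2.
Sum = 2·[(-3) + 3 + 33 + 135 + 357 + 747 + 1353] = 5250.

5250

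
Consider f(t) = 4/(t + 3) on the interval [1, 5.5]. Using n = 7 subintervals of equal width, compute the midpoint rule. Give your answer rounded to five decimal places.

3.01175

Δt = (5.5 − 1)/7 = 9/14.
Midpoints: 37/28, 55/28, 73/28, 3.25, 109/28, 127/28, 145/28.
f(37/28) = 112/121, f(55/28) = 112/139, f(73/28) = 112/157, f(3.25) = 0.64, f(109/28) = 112/193, f(127/28) = 112/211, f(145/28) = 112/229.
Sum = Δt · [f(37/28) + f(55/28) + f(73/28) + ...].
Sum ≈ 3.01175.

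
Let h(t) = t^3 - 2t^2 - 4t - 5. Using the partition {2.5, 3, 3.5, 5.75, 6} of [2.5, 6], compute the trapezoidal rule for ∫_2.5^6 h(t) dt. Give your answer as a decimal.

126.52734375

Subinterval widths: 0.5, 0.5, 2.25, 0.25.
h(2.5) = -11.875, h(3) = -8, h(3.5) = -0.625, h(5.75) = 95.984375, h(6) = 115.
On each subinterval the trapezoid contributes (Δt_i/2)·[h(t_{i-1}) + h(t_i)].
Sum = 126.52734375.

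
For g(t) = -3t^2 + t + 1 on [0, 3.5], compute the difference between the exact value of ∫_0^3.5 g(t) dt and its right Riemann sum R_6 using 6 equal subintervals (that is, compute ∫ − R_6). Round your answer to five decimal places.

Exact integral: ∫_0^3.5 g(t) dt = -33.25.
R_6 ≈ -43.5434028.
Error ≈ -33.25 − (-43.5434028) ≈ 10.29340.

10.29340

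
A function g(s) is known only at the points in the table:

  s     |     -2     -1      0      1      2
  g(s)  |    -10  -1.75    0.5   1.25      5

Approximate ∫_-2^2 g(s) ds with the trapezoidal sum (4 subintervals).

Δs = 1.
T_4 = (1/2)·[(-10) + 2·(-1.75) + 2·0.5 + 2·1.25 + 5] = -2.5.

-2.5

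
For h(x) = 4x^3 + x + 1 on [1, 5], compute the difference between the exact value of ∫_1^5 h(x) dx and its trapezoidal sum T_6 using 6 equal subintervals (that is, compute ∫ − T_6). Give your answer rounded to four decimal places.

-10.6667

Exact integral: ∫_1^5 h(x) dx = 640.
T_6 ≈ 650.666667.
Error ≈ 640 − 650.666667 ≈ -10.6667.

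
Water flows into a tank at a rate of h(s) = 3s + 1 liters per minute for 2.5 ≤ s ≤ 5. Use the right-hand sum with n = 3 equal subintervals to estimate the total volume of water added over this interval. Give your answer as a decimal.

Δs = (5 − 2.5)/3 = 5/6.
Right endpoints: 10/3, 25/6, 5.
h(10/3) = 11, h(25/6) = 13.5, h(5) = 16.
Sum = Δs · [h(10/3) + h(25/6) + h(5)].
Sum = 33.75.

33.75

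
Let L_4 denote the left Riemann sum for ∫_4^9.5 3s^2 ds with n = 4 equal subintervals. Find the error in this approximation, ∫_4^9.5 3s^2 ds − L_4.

147.94140625

Exact integral: ∫_4^9.5 f(s) ds = 793.375.
L_4 = 645.43359375.
Error = 793.375 − 645.43359375 = 147.94140625.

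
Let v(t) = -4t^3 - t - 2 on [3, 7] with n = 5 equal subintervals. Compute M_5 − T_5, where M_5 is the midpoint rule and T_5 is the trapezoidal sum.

38.4

M_5 = -2335.2.
T_5 = -2373.6.
M_5 − T_5 = 38.4.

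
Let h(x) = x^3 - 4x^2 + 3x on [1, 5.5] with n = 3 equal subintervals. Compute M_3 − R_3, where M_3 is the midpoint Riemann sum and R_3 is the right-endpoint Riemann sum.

M_3 = 47.0390625.
R_3 = 108.
M_3 − R_3 = -60.9609375.

-60.9609375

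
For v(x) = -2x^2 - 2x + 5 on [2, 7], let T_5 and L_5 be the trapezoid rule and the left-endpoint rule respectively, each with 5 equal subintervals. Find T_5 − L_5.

T_5 = -245.
L_5 = -195.
T_5 − L_5 = -50.

-50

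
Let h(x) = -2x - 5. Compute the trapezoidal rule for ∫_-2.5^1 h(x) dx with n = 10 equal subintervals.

Δx = (1 − (-2.5))/10 = 0.35.
h(-2.5) = 0, h(-2.15) = -0.7, h(-1.8) = -1.4, h(-1.45) = -2.1, h(-1.1) = -2.8, h(-0.75) = -3.5, h(-0.4) = -4.2, h(-0.05) = -4.9, h(0.3) = -5.6, h(0.65) = -6.3, h(1) = -7.
T_10 = (Δx/2)·[h(x_0) + 2h(x_1) + ... + 2h(x_{9}) + h(x_10)].
Sum = -12.25.

-12.25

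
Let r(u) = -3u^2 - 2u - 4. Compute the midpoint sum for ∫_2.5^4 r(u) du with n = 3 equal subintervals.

Δu = (4 − 2.5)/3 = 0.5.
Midpoints: 2.75, 3.25, 3.75.
r(2.75) = -32.1875, r(3.25) = -42.1875, r(3.75) = -53.6875.
Sum = Δu · [r(2.75) + r(3.25) + r(3.75)].
Sum = -64.03125.

-64.03125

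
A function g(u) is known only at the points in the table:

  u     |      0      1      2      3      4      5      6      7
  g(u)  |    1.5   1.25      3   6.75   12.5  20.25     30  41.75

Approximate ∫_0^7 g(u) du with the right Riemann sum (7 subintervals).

Δu = 1.
Sum = 1·[1.25 + 3 + 6.75 + 12.5 + 20.25 + 30 + 41.75] = 115.5.

115.5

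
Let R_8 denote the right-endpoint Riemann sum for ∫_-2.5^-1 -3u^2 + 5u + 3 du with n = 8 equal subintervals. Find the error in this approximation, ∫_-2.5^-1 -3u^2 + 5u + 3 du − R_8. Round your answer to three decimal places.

-2.153

Exact integral: ∫_-2.5^-1 f(u) du = -23.25.
R_8 ≈ -21.09668.
Error ≈ -23.25 − (-21.09668) ≈ -2.153.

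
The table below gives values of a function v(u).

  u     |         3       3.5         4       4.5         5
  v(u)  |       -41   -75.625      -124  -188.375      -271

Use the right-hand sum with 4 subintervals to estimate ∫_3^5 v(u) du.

-329.5

Δu = 0.5.
Sum = 0.5·[(-75.625) + (-124) + (-188.375) + (-271)] = -329.5.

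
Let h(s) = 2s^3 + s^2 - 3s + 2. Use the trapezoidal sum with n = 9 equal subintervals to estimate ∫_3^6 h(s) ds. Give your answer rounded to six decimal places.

637.555556

Δs = (6 − 3)/9 = 1/3.
h(3) = 56, h(10/3) = 2084/27, h(11/3) = 2782/27, h(4) = 134, h(13/3) = 4604/27, h(14/3) = 5752/27, h(5) = 262, h(16/3) = 8582/27, h(17/3) = 10288/27, h(6) = 452.
T_9 = (Δs/2)·[h(s_0) + 2h(s_1) + ... + 2h(s_{8}) + h(s_9)].
Sum ≈ 637.555556.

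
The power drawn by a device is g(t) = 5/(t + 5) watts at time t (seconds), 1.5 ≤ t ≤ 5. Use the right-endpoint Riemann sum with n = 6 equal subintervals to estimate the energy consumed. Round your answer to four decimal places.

Δt = (5 − 1.5)/6 = 7/12.
Right endpoints: 25/12, 8/3, 3.25, 23/6, 53/12, 5.
g(25/12) = 12/17, g(8/3) = 15/23, g(3.25) = 20/33, g(23/6) = 30/53, g(53/12) = 60/113, g(5) = 0.5.
Sum = Δt · [g(25/12) + g(8/3) + g(3.25) + ...].
Sum ≈ 2.0773.

2.0773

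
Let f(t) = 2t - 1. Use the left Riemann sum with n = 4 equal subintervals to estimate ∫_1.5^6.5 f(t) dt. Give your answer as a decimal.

28.75

Δt = (6.5 − 1.5)/4 = 1.25.
Left endpoints: 1.5, 2.75, 4, 5.25.
f(1.5) = 2, f(2.75) = 4.5, f(4) = 7, f(5.25) = 9.5.
Sum = Δt · [f(1.5) + f(2.75) + f(4) + f(5.25)].
Sum = 28.75.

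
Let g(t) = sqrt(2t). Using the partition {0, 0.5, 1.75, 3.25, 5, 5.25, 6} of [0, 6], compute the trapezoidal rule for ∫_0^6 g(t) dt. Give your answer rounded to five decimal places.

13.67184

Subinterval widths: 0.5, 1.25, 1.5, 1.75, 0.25, 0.75.
g(0) ≈ 0.00000, g(0.5) ≈ 1.00000, g(1.75) ≈ 1.87083, g(3.25) ≈ 2.54951, g(5) ≈ 3.16228, g(5.25) ≈ 3.24037, g(6) ≈ 3.46410.
On each subinterval the trapezoid contributes (Δt_i/2)·[g(t_{i-1}) + g(t_i)].
Sum ≈ 13.67184.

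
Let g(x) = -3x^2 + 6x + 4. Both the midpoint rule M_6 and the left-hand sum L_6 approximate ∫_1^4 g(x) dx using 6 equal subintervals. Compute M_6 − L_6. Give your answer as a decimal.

M_6 = -5.8125.
L_6 = 0.375.
M_6 − L_6 = -6.1875.

-6.1875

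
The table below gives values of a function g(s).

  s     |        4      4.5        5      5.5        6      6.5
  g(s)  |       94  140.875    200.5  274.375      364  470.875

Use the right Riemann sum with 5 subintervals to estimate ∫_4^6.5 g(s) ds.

Δs = 0.5.
Sum = 0.5·[140.875 + 200.5 + 274.375 + 364 + 470.875] = 725.3125.

725.3125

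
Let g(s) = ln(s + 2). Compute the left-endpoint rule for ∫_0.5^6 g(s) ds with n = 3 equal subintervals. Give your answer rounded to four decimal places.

Δs = (6 − 0.5)/3 = 11/6.
Left endpoints: 0.5, 7/3, 25/6.
g(0.5) ≈ 0.9163, g(7/3) ≈ 1.4663, g(25/6) ≈ 1.8192.
Sum = Δs · [g(0.5) + g(7/3) + g(25/6)].
Sum ≈ 7.7033.

7.7033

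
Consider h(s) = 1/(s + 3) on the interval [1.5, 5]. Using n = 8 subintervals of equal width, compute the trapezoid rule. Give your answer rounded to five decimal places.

Δs = (5 − 1.5)/8 = 0.4375.
h(1.5) = 2/9, h(1.9375) = 16/79, h(2.375) = 8/43, h(2.8125) = 16/93, h(3.25) = 0.16, h(3.6875) = 16/107, h(4.125) = 8/57, h(4.5625) = 16/121, h(5) = 0.125.
T_8 = (Δs/2)·[h(s_0) + 2h(s_1) + ... + 2h(s_{7}) + h(s_8)].
Sum ≈ 0.57590.

0.57590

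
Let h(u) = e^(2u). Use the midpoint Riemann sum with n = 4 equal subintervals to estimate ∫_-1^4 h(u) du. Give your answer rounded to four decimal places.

1162.9889

Δu = (4 − (-1))/4 = 1.25.
Midpoints: -0.375, 0.875, 2.125, 3.375.
h(-0.375) ≈ 0.4724, h(0.875) ≈ 5.7546, h(2.125) ≈ 70.1054, h(3.375) ≈ 854.0588.
Sum = Δu · [h(-0.375) + h(0.875) + h(2.125) + h(3.375)].
Sum ≈ 1162.9889.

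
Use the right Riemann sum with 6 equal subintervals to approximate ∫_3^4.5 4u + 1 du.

Δu = (4.5 − 3)/6 = 0.25.
Right endpoints: 3.25, 3.5, 3.75, 4, 4.25, 4.5.
f(3.25) = 14, f(3.5) = 15, f(3.75) = 16, f(4) = 17, f(4.25) = 18, f(4.5) = 19.
Sum = Δu · [f(3.25) + f(3.5) + f(3.75) + ...].
Sum = 24.75.

24.75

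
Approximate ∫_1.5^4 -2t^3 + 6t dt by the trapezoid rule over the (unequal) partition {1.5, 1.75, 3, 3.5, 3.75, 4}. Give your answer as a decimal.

Subinterval widths: 0.25, 1.25, 0.5, 0.25, 0.25.
f(1.5) = 2.25, f(1.75) = -0.21875, f(3) = -36, f(3.5) = -64.75, f(3.75) = -82.96875, f(4) = -104.
On each subinterval the trapezoid contributes (Δt_i/2)·[f(t_{i-1}) + f(t_i)].
Sum = -89.40625.

-89.40625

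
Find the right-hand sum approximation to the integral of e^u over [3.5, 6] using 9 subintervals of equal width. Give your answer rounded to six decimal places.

Δu = (6 − 3.5)/9 = 5/18.
Right endpoints: 34/9, 73/18, 13/3, 83/18, 44/9, 31/6, 49/9, 103/18, 6.
f(34/9) ≈ 43.718781, f(73/18) ≈ 57.717219, f(13/3) ≈ 76.197857, f(83/18) ≈ 100.595861, f(44/9) ≈ 132.805930, f(31/6) ≈ 175.329431, f(49/9) ≈ 231.468650, f(103/18) ≈ 305.583243, f(6) ≈ 403.428793.
Sum = Δu · [f(34/9) + f(73/18) + f(13/3) + ...].
Sum ≈ 424.123824.

424.123824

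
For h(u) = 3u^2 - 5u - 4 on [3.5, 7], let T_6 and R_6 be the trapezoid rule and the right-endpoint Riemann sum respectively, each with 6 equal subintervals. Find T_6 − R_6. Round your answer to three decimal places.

-27.052

T_6 ≈ 194.84549.
R_6 ≈ 221.89757.
T_6 − R_6 ≈ -27.052.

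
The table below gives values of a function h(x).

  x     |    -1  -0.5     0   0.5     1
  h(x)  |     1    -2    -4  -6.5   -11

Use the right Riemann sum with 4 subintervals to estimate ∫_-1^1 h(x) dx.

Δx = 0.5.
Sum = 0.5·[(-2) + (-4) + (-6.5) + (-11)] = -11.75.

-11.75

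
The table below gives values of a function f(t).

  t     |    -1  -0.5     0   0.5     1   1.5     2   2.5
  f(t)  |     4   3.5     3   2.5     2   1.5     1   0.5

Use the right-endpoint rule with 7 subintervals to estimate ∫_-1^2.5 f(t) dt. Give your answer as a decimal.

Δt = 0.5.
Sum = 0.5·[3.5 + 3 + 2.5 + 2 + 1.5 + 1 + 0.5] = 7.

7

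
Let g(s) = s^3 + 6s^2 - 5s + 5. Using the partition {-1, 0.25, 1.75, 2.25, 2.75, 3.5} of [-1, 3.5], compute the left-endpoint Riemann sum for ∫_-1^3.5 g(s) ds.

95.77734375

Subinterval widths: 1.25, 1.5, 0.5, 0.5, 0.75.
Left endpoints: -1, 0.25, 1.75, 2.25, 2.75.
g(-1) = 15, g(0.25) = 4.140625, g(1.75) = 19.984375, g(2.25) = 35.515625, g(2.75) = 57.421875.
Sum = Σ Δs_i · g(s_i).
Sum = 95.77734375.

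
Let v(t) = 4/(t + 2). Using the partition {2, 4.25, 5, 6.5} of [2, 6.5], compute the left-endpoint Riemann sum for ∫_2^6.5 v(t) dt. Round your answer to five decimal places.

Subinterval widths: 2.25, 0.75, 1.5.
Left endpoints: 2, 4.25, 5.
v(2) = 1, v(4.25) = 0.64, v(5) = 4/7.
Sum = Σ Δt_i · v(t_i).
Sum ≈ 3.58714.

3.58714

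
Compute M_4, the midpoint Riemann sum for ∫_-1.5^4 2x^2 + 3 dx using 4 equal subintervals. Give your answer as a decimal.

Δx = (4 − (-1.5))/4 = 1.375.
Midpoints: -0.8125, 0.5625, 1.9375, 3.3125.
f(-0.8125) = 4.3203125, f(0.5625) = 3.6328125, f(1.9375) = 10.5078125, f(3.3125) = 24.9453125.
Sum = Δx · [f(-0.8125) + f(0.5625) + f(1.9375) + f(3.3125)].
Sum = 59.68359375.

59.68359375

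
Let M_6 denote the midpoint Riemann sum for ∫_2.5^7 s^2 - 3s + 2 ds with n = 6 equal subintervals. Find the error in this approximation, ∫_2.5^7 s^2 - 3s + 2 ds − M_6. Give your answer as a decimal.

0.2109375

Exact integral: ∫_2.5^7 f(s) ds = 54.
M_6 = 53.7890625.
Error = 54 − 53.7890625 = 0.2109375.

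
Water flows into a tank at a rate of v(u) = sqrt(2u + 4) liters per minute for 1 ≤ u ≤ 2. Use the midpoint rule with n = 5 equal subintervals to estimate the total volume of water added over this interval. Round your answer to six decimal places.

Δu = (2 − 1)/5 = 0.2.
Midpoints: 1.1, 1.3, 1.5, 1.7, 1.9.
v(1.1) ≈ 2.489980, v(1.3) ≈ 2.569047, v(1.5) ≈ 2.645751, v(1.7) ≈ 2.720294, v(1.9) ≈ 2.792848.
Sum = Δu · [v(1.1) + v(1.3) + v(1.5) + v(1.7) + v(1.9)].
Sum ≈ 2.643584.

2.643584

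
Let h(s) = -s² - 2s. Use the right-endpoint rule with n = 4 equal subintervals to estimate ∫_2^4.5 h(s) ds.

-50.76171875

Δs = (4.5 − 2)/4 = 0.625.
Right endpoints: 2.625, 3.25, 3.875, 4.5.
h(2.625) = -12.140625, h(3.25) = -17.0625, h(3.875) = -22.765625, h(4.5) = -29.25.
Sum = Δs · [h(2.625) + h(3.25) + h(3.875) + h(4.5)].
Sum = -50.76171875.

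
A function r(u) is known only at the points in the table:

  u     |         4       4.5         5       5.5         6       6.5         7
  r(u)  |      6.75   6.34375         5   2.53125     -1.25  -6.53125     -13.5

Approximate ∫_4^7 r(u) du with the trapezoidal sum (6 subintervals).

Δu = 0.5.
T_6 = (0.5/2)·[6.75 + 2·6.34375 + 2·5 + 2·2.53125 + 2·(-1.25) + 2·(-6.53125) + (-13.5)] = 1.359375.

1.359375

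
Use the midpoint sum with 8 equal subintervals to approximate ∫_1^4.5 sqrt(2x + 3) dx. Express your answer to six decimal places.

Δx = (4.5 − 1)/8 = 0.4375.
Midpoints: 1.21875, 1.65625, 2.09375, 2.53125, 2.96875, 3.40625, 3.84375, 4.28125.
f(1.21875) ≈ 2.331845, f(1.65625) ≈ 2.512469, f(2.09375) ≈ 2.680951, f(2.53125) ≈ 2.839454, f(2.96875) ≈ 2.989565, f(3.40625) ≈ 3.132491, f(3.84375) ≈ 3.269174, f(4.28125) ≈ 3.400368.
Sum = Δx · [f(1.21875) + f(1.65625) + f(2.09375) + ...].
Sum ≈ 10.130889.

10.130889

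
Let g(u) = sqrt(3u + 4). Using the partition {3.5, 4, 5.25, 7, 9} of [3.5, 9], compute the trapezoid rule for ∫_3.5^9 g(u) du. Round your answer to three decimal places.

26.061

Subinterval widths: 0.5, 1.25, 1.75, 2.
g(3.5) ≈ 3.808, g(4) ≈ 4.000, g(5.25) ≈ 4.444, g(7) ≈ 5.000, g(9) ≈ 5.568.
On each subinterval the trapezoid contributes (Δu_i/2)·[g(u_{i-1}) + g(u_i)].
Sum ≈ 26.061.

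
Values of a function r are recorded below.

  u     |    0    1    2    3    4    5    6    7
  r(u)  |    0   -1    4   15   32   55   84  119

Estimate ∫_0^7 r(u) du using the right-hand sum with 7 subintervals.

Δu = 1.
Sum = 1·[(-1) + 4 + 15 + 32 + 55 + 84 + 119] = 308.

308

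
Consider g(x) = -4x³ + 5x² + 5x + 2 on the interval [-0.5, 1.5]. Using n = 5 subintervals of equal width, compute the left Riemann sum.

Δx = (1.5 − (-0.5))/5 = 0.4.
Left endpoints: -0.5, -0.1, 0.3, 0.7, 1.1.
g(-0.5) = 1.25, g(-0.1) = 1.554, g(0.3) = 3.842, g(0.7) = 6.578, g(1.1) = 8.226.
Sum = Δx · [g(-0.5) + g(-0.1) + g(0.3) + g(0.7) + g(1.1)].
Sum = 8.58.

8.58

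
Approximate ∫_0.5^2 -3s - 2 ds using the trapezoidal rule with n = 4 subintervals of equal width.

Δs = (2 − 0.5)/4 = 0.375.
f(0.5) = -3.5, f(0.875) = -4.625, f(1.25) = -5.75, f(1.625) = -6.875, f(2) = -8.
T_4 = (Δs/2)·[f(s_0) + 2f(s_1) + 2f(s_2) + 2f(s_3) + f(s_4)].
Sum = -8.625.

-8.625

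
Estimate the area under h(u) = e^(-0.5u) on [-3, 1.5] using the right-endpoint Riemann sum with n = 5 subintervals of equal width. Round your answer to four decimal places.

Δu = (1.5 − (-3))/5 = 0.9.
Right endpoints: -2.1, -1.2, -0.3, 0.6, 1.5.
h(-2.1) ≈ 2.8577, h(-1.2) ≈ 1.8221, h(-0.3) ≈ 1.1618, h(0.6) ≈ 0.7408, h(1.5) ≈ 0.4724.
Sum = Δu · [h(-2.1) + h(-1.2) + h(-0.3) + h(0.6) + h(1.5)].
Sum ≈ 6.3493.

6.3493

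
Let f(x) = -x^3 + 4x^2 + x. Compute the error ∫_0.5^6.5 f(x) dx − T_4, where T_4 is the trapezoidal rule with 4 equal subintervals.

Exact integral: ∫_0.5^6.5 f(x) dx = -59.25.
T_4 = -73.875.
Error = -59.25 − (-73.875) = 14.625.

14.625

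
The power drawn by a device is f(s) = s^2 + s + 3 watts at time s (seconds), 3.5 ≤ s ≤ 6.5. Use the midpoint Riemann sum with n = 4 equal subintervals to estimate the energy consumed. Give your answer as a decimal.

101.109375

Δs = (6.5 − 3.5)/4 = 0.75.
Midpoints: 3.875, 4.625, 5.375, 6.125.
f(3.875) = 21.890625, f(4.625) = 29.015625, f(5.375) = 37.265625, f(6.125) = 46.640625.
Sum = Δs · [f(3.875) + f(4.625) + f(5.375) + f(6.125)].
Sum = 101.109375.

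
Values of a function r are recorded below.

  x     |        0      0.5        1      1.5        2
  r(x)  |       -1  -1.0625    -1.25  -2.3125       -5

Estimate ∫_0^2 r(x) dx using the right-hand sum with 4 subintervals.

-4.8125

Δx = 0.5.
Sum = 0.5·[(-1.0625) + (-1.25) + (-2.3125) + (-5)] = -4.8125.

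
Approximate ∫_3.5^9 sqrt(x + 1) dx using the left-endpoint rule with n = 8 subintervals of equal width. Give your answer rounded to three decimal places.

Δx = (9 − 3.5)/8 = 0.6875.
Left endpoints: 3.5, 4.1875, 4.875, 5.5625, 6.25, 6.9375, 7.625, 8.3125.
f(3.5) ≈ 2.121, f(4.1875) ≈ 2.278, f(4.875) ≈ 2.424, f(5.5625) ≈ 2.562, f(6.25) ≈ 2.693, f(6.9375) ≈ 2.817, f(7.625) ≈ 2.937, f(8.3125) ≈ 3.052.
Sum = Δx · [f(3.5) + f(4.1875) + f(4.875) + ...].
Sum ≈ 14.357.

14.357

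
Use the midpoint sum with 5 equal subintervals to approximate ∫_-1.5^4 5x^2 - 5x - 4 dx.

Δx = (4 − (-1.5))/5 = 1.1.
Midpoints: -0.95, 0.15, 1.25, 2.35, 3.45.
f(-0.95) = 5.2625, f(0.15) = -4.6375, f(1.25) = -2.4375, f(2.35) = 11.8625, f(3.45) = 38.2625.
Sum = Δx · [f(-0.95) + f(0.15) + f(1.25) + f(2.35) + f(3.45)].
Sum = 53.14375.

53.14375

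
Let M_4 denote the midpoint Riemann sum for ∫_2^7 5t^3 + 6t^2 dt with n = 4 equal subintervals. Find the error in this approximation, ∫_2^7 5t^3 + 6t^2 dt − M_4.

47.8515625

Exact integral: ∫_2^7 f(t) dt = 3651.25.
M_4 = 3603.3984375.
Error = 3651.25 − 3603.3984375 = 47.8515625.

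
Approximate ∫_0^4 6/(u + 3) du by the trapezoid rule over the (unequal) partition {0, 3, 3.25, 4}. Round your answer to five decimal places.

5.42643

Subinterval widths: 3, 0.25, 0.75.
f(0) = 2, f(3) = 1, f(3.25) = 0.96, f(4) = 6/7.
On each subinterval the trapezoid contributes (Δu_i/2)·[f(u_{i-1}) + f(u_i)].
Sum ≈ 5.42643.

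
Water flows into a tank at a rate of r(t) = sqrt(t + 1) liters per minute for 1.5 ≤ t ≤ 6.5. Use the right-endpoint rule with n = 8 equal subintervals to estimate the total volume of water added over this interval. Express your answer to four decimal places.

11.4152

Δt = (6.5 − 1.5)/8 = 0.625.
Right endpoints: 2.125, 2.75, 3.375, 4, 4.625, 5.25, 5.875, 6.5.
r(2.125) ≈ 1.7678, r(2.75) ≈ 1.9365, r(3.375) ≈ 2.0917, r(4) ≈ 2.2361, r(4.625) ≈ 2.3717, r(5.25) ≈ 2.5000, r(5.875) ≈ 2.6220, r(6.5) ≈ 2.7386.
Sum = Δt · [r(2.125) + r(2.75) + r(3.375) + ...].
Sum ≈ 11.4152.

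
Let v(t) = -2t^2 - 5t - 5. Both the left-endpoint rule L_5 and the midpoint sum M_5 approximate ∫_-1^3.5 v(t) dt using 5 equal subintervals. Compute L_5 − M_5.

18.4275

L_5 = -60.84.
M_5 = -79.2675.
L_5 − M_5 = 18.4275.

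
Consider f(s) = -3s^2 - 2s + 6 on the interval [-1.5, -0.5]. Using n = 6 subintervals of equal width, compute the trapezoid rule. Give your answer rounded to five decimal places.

Δs = (-0.5 − (-1.5))/6 = 1/6.
f(-1.5) = 2.25, f(-4/3) = 10/3, f(-7/6) = 4.25, f(-1) = 5, f(-5/6) = 67/12, f(-2/3) = 6, f(-0.5) = 6.25.
T_6 = (Δs/2)·[f(s_0) + 2f(s_1) + ... + 2f(s_{5}) + f(s_6)].
Sum ≈ 4.73611.

4.73611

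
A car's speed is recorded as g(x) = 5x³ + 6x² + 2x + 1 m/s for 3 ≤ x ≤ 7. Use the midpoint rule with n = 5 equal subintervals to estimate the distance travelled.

3558.72

Δx = (7 − 3)/5 = 0.8.
Midpoints: 3.4, 4.2, 5, 5.8, 6.6.
g(3.4) = 273.68, g(4.2) = 485.68, g(5) = 786, g(5.8) = 1190, g(6.6) = 1713.04.
Sum = Δx · [g(3.4) + g(4.2) + g(5) + g(5.8) + g(6.6)].
Sum = 3558.72.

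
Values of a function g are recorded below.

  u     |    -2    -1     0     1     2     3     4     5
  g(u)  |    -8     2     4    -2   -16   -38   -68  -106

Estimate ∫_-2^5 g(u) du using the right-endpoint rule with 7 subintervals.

-224

Δu = 1.
Sum = 1·[2 + 4 + (-2) + (-16) + (-38) + (-68) + (-106)] = -224.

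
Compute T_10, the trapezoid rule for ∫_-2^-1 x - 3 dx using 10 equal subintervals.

Δx = (-1 − (-2))/10 = 0.1.
f(-2) = -5, f(-1.9) = -4.9, f(-1.8) = -4.8, f(-1.7) = -4.7, f(-1.6) = -4.6, f(-1.5) = -4.5, f(-1.4) = -4.4, f(-1.3) = -4.3, f(-1.2) = -4.2, f(-1.1) = -4.1, f(-1) = -4.
T_10 = (Δx/2)·[f(x_0) + 2f(x_1) + ... + 2f(x_{9}) + f(x_10)].
Sum = -4.5.

-4.5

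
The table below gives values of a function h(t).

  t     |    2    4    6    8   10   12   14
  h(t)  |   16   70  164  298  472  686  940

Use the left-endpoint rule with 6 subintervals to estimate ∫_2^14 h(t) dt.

Δt = 2.
Sum = 2·[16 + 70 + 164 + 298 + 472 + 686] = 3412.

3412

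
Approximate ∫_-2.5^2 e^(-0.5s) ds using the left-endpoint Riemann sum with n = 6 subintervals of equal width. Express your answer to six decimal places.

7.488863

Δs = (2 − (-2.5))/6 = 0.75.
Left endpoints: -2.5, -1.75, -1, -0.25, 0.5, 1.25.
f(-2.5) ≈ 3.490343, f(-1.75) ≈ 2.398875, f(-1) ≈ 1.648721, f(-0.25) ≈ 1.133148, f(0.5) ≈ 0.778801, f(1.25) ≈ 0.535261.
Sum = Δs · [f(-2.5) + f(-1.75) + f(-1) + ...].
Sum ≈ 7.488863.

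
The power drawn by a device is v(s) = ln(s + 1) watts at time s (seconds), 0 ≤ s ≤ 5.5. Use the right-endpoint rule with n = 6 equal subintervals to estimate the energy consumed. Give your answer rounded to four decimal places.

7.4670

Δs = (5.5 − 0)/6 = 11/12.
Right endpoints: 11/12, 11/6, 2.75, 11/3, 55/12, 5.5.
v(11/12) ≈ 0.6506, v(11/6) ≈ 1.0415, v(2.75) ≈ 1.3218, v(11/3) ≈ 1.5404, v(55/12) ≈ 1.7198, v(5.5) ≈ 1.8718.
Sum = Δs · [v(11/12) + v(11/6) + v(2.75) + ...].
Sum ≈ 7.4670.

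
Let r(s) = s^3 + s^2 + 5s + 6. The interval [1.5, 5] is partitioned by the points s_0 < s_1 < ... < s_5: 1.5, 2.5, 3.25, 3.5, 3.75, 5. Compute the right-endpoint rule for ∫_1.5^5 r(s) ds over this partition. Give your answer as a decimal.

359.5234375

Subinterval widths: 1, 0.75, 0.25, 0.25, 1.25.
Right endpoints: 2.5, 3.25, 3.5, 3.75, 5.
r(2.5) = 40.375, r(3.25) = 67.140625, r(3.5) = 78.625, r(3.75) = 91.546875, r(5) = 181.
Sum = Σ Δs_i · r(s_i).
Sum = 359.5234375.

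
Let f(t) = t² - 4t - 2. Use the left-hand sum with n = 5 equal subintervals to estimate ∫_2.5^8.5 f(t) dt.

Δt = (8.5 − 2.5)/5 = 1.2.
Left endpoints: 2.5, 3.7, 4.9, 6.1, 7.3.
f(2.5) = -5.75, f(3.7) = -3.11, f(4.9) = 2.41, f(6.1) = 10.81, f(7.3) = 22.09.
Sum = Δt · [f(2.5) + f(3.7) + f(4.9) + f(6.1) + f(7.3)].
Sum = 31.74.

31.74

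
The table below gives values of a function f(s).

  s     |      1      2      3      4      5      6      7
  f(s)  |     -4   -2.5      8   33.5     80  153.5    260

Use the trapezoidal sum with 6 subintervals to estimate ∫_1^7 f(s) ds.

Δs = 1.
T_6 = (1/2)·[(-4) + 2·(-2.5) + 2·8 + 2·33.5 + 2·80 + 2·153.5 + 260] = 400.5.

400.5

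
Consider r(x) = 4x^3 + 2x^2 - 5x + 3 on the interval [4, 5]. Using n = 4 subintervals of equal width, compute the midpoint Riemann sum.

389.875

Δx = (5 − 4)/4 = 0.25.
Midpoints: 4.125, 4.375, 4.625, 4.875.
r(4.125) = 297.1640625, r(4.375) = 354.3671875, r(4.625) = 418.3828125, r(4.875) = 489.5859375.
Sum = Δx · [r(4.125) + r(4.375) + r(4.625) + r(4.875)].
Sum = 389.875.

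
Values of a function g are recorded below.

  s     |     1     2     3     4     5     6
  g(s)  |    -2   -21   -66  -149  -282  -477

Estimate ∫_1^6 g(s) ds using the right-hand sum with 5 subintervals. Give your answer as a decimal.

Δs = 1.
Sum = 1·[(-21) + (-66) + (-149) + (-282) + (-477)] = -995.

-995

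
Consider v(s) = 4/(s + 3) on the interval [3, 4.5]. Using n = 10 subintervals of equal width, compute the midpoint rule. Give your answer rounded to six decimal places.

0.892537

Δs = (4.5 − 3)/10 = 0.15.
Midpoints: 3.075, 3.225, 3.375, 3.525, 3.675, 3.825, 3.975, 4.125, 4.275, 4.425.
v(3.075) = 160/243, v(3.225) = 160/249, v(3.375) = 32/51, v(3.525) = 160/261, v(3.675) = 160/267, v(3.825) = 160/273, v(3.975) = 160/279, v(4.125) = 32/57, v(4.275) = 160/291, v(4.425) = 160/297.
Sum = Δs · [v(3.075) + v(3.225) + v(3.375) + ...].
Sum ≈ 0.892537.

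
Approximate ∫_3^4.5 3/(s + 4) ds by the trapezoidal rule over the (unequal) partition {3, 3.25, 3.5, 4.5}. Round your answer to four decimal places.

Subinterval widths: 0.25, 0.25, 1.
f(3) = 3/7, f(3.25) = 12/29, f(3.5) = 0.4, f(4.5) = 6/17.
On each subinterval the trapezoid contributes (Δs_i/2)·[f(s_{i-1}) + f(s_i)].
Sum ≈ 0.5835.

0.5835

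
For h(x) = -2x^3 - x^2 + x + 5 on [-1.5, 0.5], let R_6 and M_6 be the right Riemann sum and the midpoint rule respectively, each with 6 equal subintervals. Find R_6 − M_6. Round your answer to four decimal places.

-0.3889

R_6 ≈ 9.907407.
M_6 ≈ 10.296296.
R_6 − M_6 ≈ -0.3889.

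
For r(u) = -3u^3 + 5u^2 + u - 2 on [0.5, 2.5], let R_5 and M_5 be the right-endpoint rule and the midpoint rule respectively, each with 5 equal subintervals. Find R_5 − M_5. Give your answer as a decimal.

-3.58

R_5 = -7.77.
M_5 = -4.19.
R_5 − M_5 = -3.58.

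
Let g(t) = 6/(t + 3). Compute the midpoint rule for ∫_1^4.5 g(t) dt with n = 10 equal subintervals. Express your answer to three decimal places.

Δt = (4.5 − 1)/10 = 0.35.
Midpoints: 1.175, 1.525, 1.875, 2.225, 2.575, 2.925, 3.275, 3.625, 3.975, 4.325.
g(1.175) = 240/167, g(1.525) = 240/181, g(1.875) = 16/13, g(2.225) = 240/209, g(2.575) = 240/223, g(2.925) = 80/79, g(3.275) = 240/251, g(3.625) = 48/53, g(3.975) = 80/93, g(4.325) = 240/293.
Sum = Δt · [g(1.175) + g(1.525) + g(1.875) + ...].
Sum ≈ 3.770.

3.770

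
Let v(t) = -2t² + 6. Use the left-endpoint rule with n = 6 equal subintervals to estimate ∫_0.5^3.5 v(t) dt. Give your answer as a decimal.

Δt = (3.5 − 0.5)/6 = 0.5.
Left endpoints: 0.5, 1, 1.5, 2, 2.5, 3.
v(0.5) = 5.5, v(1) = 4, v(1.5) = 1.5, v(2) = -2, v(2.5) = -6.5, v(3) = -12.
Sum = Δt · [v(0.5) + v(1) + v(1.5) + ...].
Sum = -4.75.

-4.75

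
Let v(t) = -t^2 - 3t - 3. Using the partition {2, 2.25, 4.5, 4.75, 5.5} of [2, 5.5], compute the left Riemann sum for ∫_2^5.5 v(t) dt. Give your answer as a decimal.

-75.625

Subinterval widths: 0.25, 2.25, 0.25, 0.75.
Left endpoints: 2, 2.25, 4.5, 4.75.
v(2) = -13, v(2.25) = -14.8125, v(4.5) = -36.75, v(4.75) = -39.8125.
Sum = Σ Δt_i · v(t_i).
Sum = -75.625.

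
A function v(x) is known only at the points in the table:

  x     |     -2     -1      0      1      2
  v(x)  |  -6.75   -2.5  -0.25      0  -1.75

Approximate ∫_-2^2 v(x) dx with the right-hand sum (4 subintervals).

-4.5

Δx = 1.
Sum = 1·[(-2.5) + (-0.25) + 0 + (-1.75)] = -4.5.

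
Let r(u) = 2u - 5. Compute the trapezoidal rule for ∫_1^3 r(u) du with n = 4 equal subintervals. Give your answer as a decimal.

Δu = (3 − 1)/4 = 0.5.
r(1) = -3, r(1.5) = -2, r(2) = -1, r(2.5) = 0, r(3) = 1.
T_4 = (Δu/2)·[r(u_0) + 2r(u_1) + 2r(u_2) + 2r(u_3) + r(u_4)].
Sum = -2.

-2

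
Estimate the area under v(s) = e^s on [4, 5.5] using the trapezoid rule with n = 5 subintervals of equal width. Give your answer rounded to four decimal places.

Δs = (5.5 − 4)/5 = 0.3.
v(4) ≈ 54.5982, v(4.3) ≈ 73.6998, v(4.6) ≈ 99.4843, v(4.9) ≈ 134.2898, v(5.2) ≈ 181.2722, v(5.5) ≈ 244.6919.
T_5 = (Δs/2)·[v(s_0) + 2v(s_1) + ... + 2v(s_{4}) + v(s_5)].
Sum ≈ 191.5174.

191.5174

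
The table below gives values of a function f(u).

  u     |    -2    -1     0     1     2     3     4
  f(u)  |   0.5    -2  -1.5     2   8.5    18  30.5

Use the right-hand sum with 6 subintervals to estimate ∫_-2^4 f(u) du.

Δu = 1.
Sum = 1·[(-2) + (-1.5) + 2 + 8.5 + 18 + 30.5] = 55.5.

55.5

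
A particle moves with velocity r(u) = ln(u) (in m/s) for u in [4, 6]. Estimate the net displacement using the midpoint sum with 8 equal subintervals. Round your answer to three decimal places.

Δu = (6 − 4)/8 = 0.25.
Midpoints: 4.125, 4.375, 4.625, 4.875, 5.125, 5.375, 5.625, 5.875.
r(4.125) ≈ 1.417, r(4.375) ≈ 1.476, r(4.625) ≈ 1.531, r(4.875) ≈ 1.584, r(5.125) ≈ 1.634, r(5.375) ≈ 1.682, r(5.625) ≈ 1.727, r(5.875) ≈ 1.771.
Sum = Δu · [r(4.125) + r(4.375) + r(4.625) + ...].
Sum ≈ 3.206.

3.206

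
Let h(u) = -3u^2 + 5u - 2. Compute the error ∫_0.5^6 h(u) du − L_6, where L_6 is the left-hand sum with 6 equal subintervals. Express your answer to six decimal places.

-34.241319

Exact integral: ∫_0.5^6 h(u) du = -137.5.
L_6 ≈ -103.25868056.
Error ≈ -137.5 − (-103.25868056) ≈ -34.241319.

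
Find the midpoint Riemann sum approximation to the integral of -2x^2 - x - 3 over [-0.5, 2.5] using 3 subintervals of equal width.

-22

Δx = (2.5 − (-0.5))/3 = 1.
Midpoints: 0, 1, 2.
f(0) = -3, f(1) = -6, f(2) = -13.
Sum = Δx · [f(0) + f(1) + f(2)].
Sum = -22.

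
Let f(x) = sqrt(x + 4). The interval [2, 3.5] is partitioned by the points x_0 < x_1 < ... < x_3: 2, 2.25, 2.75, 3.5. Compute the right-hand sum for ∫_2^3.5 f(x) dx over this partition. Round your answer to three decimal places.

Subinterval widths: 0.25, 0.5, 0.75.
Right endpoints: 2.25, 2.75, 3.5.
f(2.25) ≈ 2.500, f(2.75) ≈ 2.598, f(3.5) ≈ 2.739.
Sum = Σ Δx_i · f(x_i).
Sum ≈ 3.978.

3.978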